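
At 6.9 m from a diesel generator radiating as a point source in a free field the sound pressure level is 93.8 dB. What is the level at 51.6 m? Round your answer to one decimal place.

76.3 dB

For a point source, L₂ = L₁ − 20·log₁₀(r₂/r₁).
L₂ = 93.8 − 20·log₁₀(51.6/6.9) = 93.8 − 17.476 = 76.32 dB.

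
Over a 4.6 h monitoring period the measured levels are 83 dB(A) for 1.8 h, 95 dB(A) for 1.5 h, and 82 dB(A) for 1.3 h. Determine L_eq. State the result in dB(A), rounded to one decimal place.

The energy average is taken in the linear domain: L_eq = 10·log₁₀[(Σ tᵢ·10^(Lᵢ/10))/T], T = 4.6 h.
Σ tᵢ·10^(Lᵢ/10) = 1.8·10^(83/10) + 1.5·10^(95/10) + 1.3·10^(82/10) = 5.309e+09.
L_eq = 10·log₁₀(5.309e+09/4.6) = 90.62 dB(A).

90.6 dB(A)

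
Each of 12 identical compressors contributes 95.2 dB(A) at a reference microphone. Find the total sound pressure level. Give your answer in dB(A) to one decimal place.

106.0 dB(A)

N identical incoherent sources raise the level by 10·log₁₀ N.
L_total = 95.2 + 10·log₁₀(12) = 95.2 + 10.792 = 105.99 dB(A).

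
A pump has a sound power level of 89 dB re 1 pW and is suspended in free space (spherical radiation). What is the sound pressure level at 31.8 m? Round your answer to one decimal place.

48.0 dB

The power spreads over a sphere of area 4π·r², so L_p = L_w − 10·log₁₀(4π·r²).
4π·r² = 1.271e+04 m², 10·log₁₀ of that is 41.041 dB.
L_p = 89 − 41.041 = 47.96 dB.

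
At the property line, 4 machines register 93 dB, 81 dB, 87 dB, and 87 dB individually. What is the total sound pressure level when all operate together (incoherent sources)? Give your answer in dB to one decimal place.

94.9 dB

Incoherent sources combine by intensity addition: L_total = 10·log₁₀(Σ 10^(L_i/10)).
Σ 10^(L/10) = 10^(93/10) + 10^(81/10) + 10^(87/10) + 10^(87/10) = 3.124e+09.
L_total = 10·log₁₀(3.124e+09) = 94.95 dB.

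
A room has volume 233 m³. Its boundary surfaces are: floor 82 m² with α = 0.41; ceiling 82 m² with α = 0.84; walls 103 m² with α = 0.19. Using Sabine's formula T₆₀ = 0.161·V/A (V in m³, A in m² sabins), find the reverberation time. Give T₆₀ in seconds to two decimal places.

Total absorption A = 82·0.41 + 82·0.84 + 103·0.19 = 122.07 m² sabins.
T₆₀ = 0.161 × 233 / 122.07 = 0.307 s.

0.31 s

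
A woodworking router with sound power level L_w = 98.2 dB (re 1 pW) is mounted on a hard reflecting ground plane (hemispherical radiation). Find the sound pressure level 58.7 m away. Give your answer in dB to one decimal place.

54.8 dB

The power spreads over a hemisphere of area 2π·r², so L_p = L_w − 10·log₁₀(2π·r²).
2π·r² = 2.165e+04 m², 10·log₁₀ of that is 43.355 dB.
L_p = 98.2 − 43.355 = 54.85 dB.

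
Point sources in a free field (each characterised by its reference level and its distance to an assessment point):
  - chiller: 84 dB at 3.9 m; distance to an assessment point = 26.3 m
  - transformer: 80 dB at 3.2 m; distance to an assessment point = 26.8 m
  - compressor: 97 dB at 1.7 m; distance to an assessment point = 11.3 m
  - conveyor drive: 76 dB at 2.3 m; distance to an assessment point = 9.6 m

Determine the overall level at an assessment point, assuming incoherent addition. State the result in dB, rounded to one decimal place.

80.9 dB

First find each source's level at the receiver (point-source: −20·log₁₀(r/r_ref)), then combine on an intensity basis.
chiller: 84 − 20·log₁₀(26.3/3.9) = 84 − 16.58 = 67.42 dB.
transformer: 80 − 20·log₁₀(26.8/3.2) = 80 − 18.46 = 61.54 dB.
compressor: 97 − 20·log₁₀(11.3/1.7) = 97 − 16.45 = 80.55 dB.
conveyor drive: 76 − 20·log₁₀(9.6/2.3) = 76 − 12.41 = 63.59 dB.
Σ 10^(L/10) = 1.227e+08 → L_total = 10·log₁₀(1.227e+08) = 80.89 dB.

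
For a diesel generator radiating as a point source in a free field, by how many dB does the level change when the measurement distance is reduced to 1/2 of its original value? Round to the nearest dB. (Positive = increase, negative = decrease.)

Point-source spreading: ΔL = −20·log₁₀(r₂/r₁).
ΔL = −20·log₁₀(0.5) = +6.02 dB.

+6 dB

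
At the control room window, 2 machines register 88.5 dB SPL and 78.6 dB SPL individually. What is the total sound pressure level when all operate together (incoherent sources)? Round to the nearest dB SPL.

89 dB SPL

Incoherent sources combine by intensity addition: L_total = 10·log₁₀(Σ 10^(L_i/10)).
Σ 10^(L/10) = 10^(88.5/10) + 10^(78.6/10) = 7.804e+08.
L_total = 10·log₁₀(7.804e+08) = 88.92 dB SPL.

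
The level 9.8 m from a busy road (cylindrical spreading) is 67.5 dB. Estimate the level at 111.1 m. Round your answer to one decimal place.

Cylindrical spreading from a line source gives a 10·log₁₀(r₂/r₁) drop.
L₂ = 67.5 − 10·log₁₀(111.1/9.8) = 67.5 − 10.545 = 56.96 dB.

57.0 dB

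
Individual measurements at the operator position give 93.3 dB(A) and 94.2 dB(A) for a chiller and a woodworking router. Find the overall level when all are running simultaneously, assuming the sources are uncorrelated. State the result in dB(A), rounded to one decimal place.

96.8 dB(A)

For uncorrelated sources the intensities add, so convert each level to linear form, sum, and take 10·log₁₀ of the total.
Σ 10^(L/10) = 10^(93.3/10) + 10^(94.2/10) = 4.768e+09.
L_total = 10·log₁₀(4.768e+09) = 96.78 dB(A).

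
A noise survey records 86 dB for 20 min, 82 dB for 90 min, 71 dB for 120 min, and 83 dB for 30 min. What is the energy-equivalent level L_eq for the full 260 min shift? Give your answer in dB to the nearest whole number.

L_eq = 10·log₁₀[(1/T)·Σ tᵢ·10^(Lᵢ/10)] with T = 260 min.
Σ tᵢ·10^(Lᵢ/10) = 20·10^(86/10) + 90·10^(82/10) + 120·10^(71/10) + 30·10^(83/10) = 2.972e+10.
L_eq = 10·log₁₀(2.972e+10/260) = 80.58 dB.

81 dB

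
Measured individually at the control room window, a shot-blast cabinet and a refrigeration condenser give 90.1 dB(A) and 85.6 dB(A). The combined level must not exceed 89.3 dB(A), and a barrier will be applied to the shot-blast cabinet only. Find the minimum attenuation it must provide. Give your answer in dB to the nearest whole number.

3 dB

Fixed contribution from the other source: Σ 10^(L/10) = 10^(85.6/10) = 3.631e+08 (85.60 dB(A)).
The limit corresponds to 10^(89.3/10) = 8.511e+08; subtracting the fixed part leaves 4.881e+08 for the shot-blast cabinet, i.e. 86.88 dB(A).
Required insertion loss = 90.1 − 86.88 = 3.22 dB.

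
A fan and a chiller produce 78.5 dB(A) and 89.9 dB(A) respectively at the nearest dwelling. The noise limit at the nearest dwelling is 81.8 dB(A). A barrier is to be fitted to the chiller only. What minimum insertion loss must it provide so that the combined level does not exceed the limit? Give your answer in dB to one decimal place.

10.8 dB

Fixed contribution from the other source: Σ 10^(L/10) = 10^(78.5/10) = 7.079e+07 (78.50 dB(A)).
The limit corresponds to 10^(81.8/10) = 1.514e+08; subtracting the fixed part leaves 8.056e+07 for the chiller, i.e. 79.06 dB(A).
So the chiller must be reduced from 89.9 to 79.06 dB(A): IL = 10.84 dB.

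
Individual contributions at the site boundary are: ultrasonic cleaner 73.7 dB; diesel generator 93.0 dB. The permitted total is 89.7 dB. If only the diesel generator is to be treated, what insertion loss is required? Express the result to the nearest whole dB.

Fixed contribution from the other source: Σ 10^(L/10) = 10^(73.7/10) = 2.344e+07 (73.70 dB).
The limit corresponds to 10^(89.7/10) = 9.333e+08; subtracting the fixed part leaves 9.098e+08 for the diesel generator, i.e. 89.59 dB.
So the diesel generator must be reduced from 93.0 to 89.59 dB: IL = 3.41 dB.

3 dB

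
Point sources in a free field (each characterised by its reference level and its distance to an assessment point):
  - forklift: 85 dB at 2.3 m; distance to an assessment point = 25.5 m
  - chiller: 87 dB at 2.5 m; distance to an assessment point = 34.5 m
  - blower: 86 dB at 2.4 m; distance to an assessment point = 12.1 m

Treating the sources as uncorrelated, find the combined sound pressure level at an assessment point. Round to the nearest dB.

Propagate each source to the receiver with L = L_ref − 20·log₁₀(r/r_ref), then add intensities.
forklift: 85 − 20·log₁₀(25.5/2.3) = 85 − 20.90 = 64.10 dB.
chiller: 87 − 20·log₁₀(34.5/2.5) = 87 − 22.80 = 64.20 dB.
blower: 86 − 20·log₁₀(12.1/2.4) = 86 − 14.05 = 71.95 dB.
Σ 10^(L/10) = 2.087e+07 → L_total = 10·log₁₀(2.087e+07) = 73.19 dB.

73 dB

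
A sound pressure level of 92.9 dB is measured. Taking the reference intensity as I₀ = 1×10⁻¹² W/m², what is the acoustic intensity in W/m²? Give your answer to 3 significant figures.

I = I₀·10^(L/10) = 10⁻¹² × 10^(92.9/10) = 10^(-2.710).

0.00195 W/m²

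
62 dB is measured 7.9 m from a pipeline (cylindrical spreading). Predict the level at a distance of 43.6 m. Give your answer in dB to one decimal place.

Cylindrical spreading from a line source gives a 10·log₁₀(r₂/r₁) drop.
L₂ = 62 − 10·log₁₀(43.6/7.9) = 62 − 7.419 = 54.58 dB.

54.6 dB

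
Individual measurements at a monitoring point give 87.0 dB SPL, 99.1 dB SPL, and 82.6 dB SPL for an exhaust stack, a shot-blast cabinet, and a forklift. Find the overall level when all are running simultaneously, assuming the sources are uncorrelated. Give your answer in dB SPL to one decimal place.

Incoherent sources combine by intensity addition: L_total = 10·log₁₀(Σ 10^(L_i/10)).
Σ 10^(L/10) = 10^(87.0/10) + 10^(99.1/10) + 10^(82.6/10) = 8.811e+09.
L_total = 10·log₁₀(8.811e+09) = 99.45 dB SPL.

99.5 dB SPL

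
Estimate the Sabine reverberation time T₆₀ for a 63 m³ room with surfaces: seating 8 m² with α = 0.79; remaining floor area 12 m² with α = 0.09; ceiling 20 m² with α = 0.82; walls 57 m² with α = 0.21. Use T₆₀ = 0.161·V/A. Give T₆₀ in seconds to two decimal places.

0.28 s

A = Σ Sᵢαᵢ = 8·0.79 + 12·0.09 + 20·0.82 + 57·0.21 = 35.77 m².
T₆₀ = 0.161·V/A = 0.161·63/35.77 = 0.284 s.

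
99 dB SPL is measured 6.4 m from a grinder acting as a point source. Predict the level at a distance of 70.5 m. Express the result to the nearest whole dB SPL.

Point-source attenuation: ΔL = 20·log₁₀(r₂/r₁) = 20·log₁₀(70.5/6.4) = 20.840 dB.
L₂ = 99 − 20·log₁₀(70.5/6.4) = 99 − 20.840 = 78.16 dB SPL.

78 dB SPL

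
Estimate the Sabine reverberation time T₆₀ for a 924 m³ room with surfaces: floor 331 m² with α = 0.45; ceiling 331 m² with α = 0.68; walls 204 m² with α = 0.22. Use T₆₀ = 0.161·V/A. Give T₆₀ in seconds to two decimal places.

0.36 s

Total absorption A = 331·0.45 + 331·0.68 + 204·0.22 = 418.91 m² sabins.
T₆₀ = 0.161·V/A = 0.161·924/418.91 = 0.355 s.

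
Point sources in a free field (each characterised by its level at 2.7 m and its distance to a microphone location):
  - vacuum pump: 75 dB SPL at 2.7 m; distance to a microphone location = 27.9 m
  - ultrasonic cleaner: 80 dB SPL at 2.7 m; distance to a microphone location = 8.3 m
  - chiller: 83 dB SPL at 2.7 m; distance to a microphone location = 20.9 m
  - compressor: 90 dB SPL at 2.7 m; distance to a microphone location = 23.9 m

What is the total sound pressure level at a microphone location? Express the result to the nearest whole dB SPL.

74 dB SPL

First find each source's level at the receiver (point-source: −20·log₁₀(r/r_ref)), then combine on an intensity basis.
vacuum pump: 75 − 20·log₁₀(27.9/2.7) = 75 − 20.28 = 54.72 dB SPL.
ultrasonic cleaner: 80 − 20·log₁₀(8.3/2.7) = 80 − 9.75 = 70.25 dB SPL.
chiller: 83 − 20·log₁₀(20.9/2.7) = 83 − 17.78 = 65.22 dB SPL.
compressor: 90 − 20·log₁₀(23.9/2.7) = 90 − 18.94 = 71.06 dB SPL.
Σ 10^(L/10) = 2.697e+07 → L_total = 10·log₁₀(2.697e+07) = 74.31 dB SPL.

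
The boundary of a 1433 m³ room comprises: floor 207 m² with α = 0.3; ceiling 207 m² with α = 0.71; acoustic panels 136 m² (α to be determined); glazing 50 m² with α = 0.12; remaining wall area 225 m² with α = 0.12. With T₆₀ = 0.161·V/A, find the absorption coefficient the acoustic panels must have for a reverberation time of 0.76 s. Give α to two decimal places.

A = 0.161·V/T₆₀ = 0.161·1433/0.76 = 303.57 m² sabins.
Absorption from the other surfaces = 207·0.3 + 207·0.71 + 50·0.12 + 225·0.12 = 242.07 m², so the acoustic panels must supply 61.50 m² over 136 m².
α = 61.50/136 = 0.452.

0.45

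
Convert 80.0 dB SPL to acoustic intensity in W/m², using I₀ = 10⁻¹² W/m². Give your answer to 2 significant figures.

I = I₀·10^(L/10) = 10⁻¹² × 10^(80.0/10) = 10^(-4.000).

0.00010 W/m²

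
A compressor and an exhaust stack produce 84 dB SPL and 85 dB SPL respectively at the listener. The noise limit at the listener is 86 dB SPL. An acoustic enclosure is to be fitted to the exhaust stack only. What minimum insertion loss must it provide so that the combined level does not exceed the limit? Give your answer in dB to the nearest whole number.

Fixed contribution from the other source: Σ 10^(L/10) = 10^(84/10) = 2.512e+08 (84.00 dB SPL).
To meet 86 dB SPL overall, the treated exhaust stack may contribute at most 10^(86/10) − 2.512e+08 = 1.469e+08, i.e. 81.67 dB SPL.
So the exhaust stack must be reduced from 85 to 81.67 dB SPL: IL = 3.33 dB.

3 dB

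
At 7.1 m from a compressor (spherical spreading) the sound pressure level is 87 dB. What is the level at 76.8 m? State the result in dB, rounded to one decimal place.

66.3 dB

Point-source attenuation: ΔL = 20·log₁₀(r₂/r₁) = 20·log₁₀(76.8/7.1) = 20.682 dB.
L₂ = 87 − 20·log₁₀(76.8/7.1) = 87 − 20.682 = 66.32 dB.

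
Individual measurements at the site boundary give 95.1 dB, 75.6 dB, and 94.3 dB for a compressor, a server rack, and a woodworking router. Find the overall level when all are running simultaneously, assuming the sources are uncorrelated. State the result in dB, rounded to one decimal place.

For uncorrelated sources the intensities add, so convert each level to linear form, sum, and take 10·log₁₀ of the total.
Σ 10^(L/10) = 10^(95.1/10) + 10^(75.6/10) + 10^(94.3/10) = 5.964e+09.
L_total = 10·log₁₀(5.964e+09) = 97.76 dB.

97.8 dB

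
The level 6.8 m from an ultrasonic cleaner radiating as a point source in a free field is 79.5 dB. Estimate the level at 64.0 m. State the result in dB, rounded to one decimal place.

60.0 dB

Point-source attenuation: ΔL = 20·log₁₀(r₂/r₁) = 20·log₁₀(64.0/6.8) = 19.473 dB.
L₂ = 79.5 − 20·log₁₀(64.0/6.8) = 79.5 − 19.473 = 60.03 dB.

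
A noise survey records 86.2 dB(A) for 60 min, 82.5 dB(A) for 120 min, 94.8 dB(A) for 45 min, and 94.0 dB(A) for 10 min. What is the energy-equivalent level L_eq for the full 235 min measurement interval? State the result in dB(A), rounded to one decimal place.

The energy average is taken in the linear domain: L_eq = 10·log₁₀[(Σ tᵢ·10^(Lᵢ/10))/T], T = 235 min.
Σ tᵢ·10^(Lᵢ/10) = 60·10^(86.2/10) + 120·10^(82.5/10) + 45·10^(94.8/10) + 10·10^(94.0/10) = 2.074e+11.
L_eq = 10·log₁₀(2.074e+11/235) = 89.46 dB(A).

89.5 dB(A)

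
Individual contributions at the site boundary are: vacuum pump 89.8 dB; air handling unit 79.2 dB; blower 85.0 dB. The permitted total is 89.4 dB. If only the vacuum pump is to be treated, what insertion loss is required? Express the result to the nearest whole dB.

3 dB

Fixed contribution from the other sources: Σ 10^(L/10) = 10^(79.2/10) + 10^(85.0/10) = 3.994e+08 (86.01 dB).
The limit corresponds to 10^(89.4/10) = 8.710e+08; subtracting the fixed part leaves 4.716e+08 for the vacuum pump, i.e. 86.74 dB.
Required insertion loss = 89.8 − 86.74 = 3.06 dB.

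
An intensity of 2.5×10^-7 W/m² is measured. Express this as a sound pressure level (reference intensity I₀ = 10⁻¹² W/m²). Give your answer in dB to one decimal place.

54.0 dB

I/I₀ = 2.5×10^-7/10⁻¹² = 2.5×10^5, and L = 10·log₁₀(I/I₀).
L = 10·(0.3979 + 5) = 53.98 dB.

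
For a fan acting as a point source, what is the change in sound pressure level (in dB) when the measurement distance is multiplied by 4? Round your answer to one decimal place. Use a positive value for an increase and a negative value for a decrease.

-12.0 dB

With spherical spreading the level changes by −20·log₁₀(r₂/r₁).
ΔL = −20·log₁₀(4) = -12.04 dB.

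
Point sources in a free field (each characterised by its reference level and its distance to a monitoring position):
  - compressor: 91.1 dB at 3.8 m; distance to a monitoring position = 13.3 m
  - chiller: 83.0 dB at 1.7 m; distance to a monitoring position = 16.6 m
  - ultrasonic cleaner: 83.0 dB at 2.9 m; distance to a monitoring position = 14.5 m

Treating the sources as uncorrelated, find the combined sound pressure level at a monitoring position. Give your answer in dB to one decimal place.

Apply inverse-square spreading to bring every level to the receiver, then sum 10^(L/10).
compressor: 91.1 − 20·log₁₀(13.3/3.8) = 91.1 − 10.88 = 80.22 dB.
chiller: 83.0 − 20·log₁₀(16.6/1.7) = 83.0 − 19.79 = 63.21 dB.
ultrasonic cleaner: 83.0 − 20·log₁₀(14.5/2.9) = 83.0 − 13.98 = 69.02 dB.
Σ 10^(L/10) = 1.152e+08 → L_total = 10·log₁₀(1.152e+08) = 80.62 dB.

80.6 dB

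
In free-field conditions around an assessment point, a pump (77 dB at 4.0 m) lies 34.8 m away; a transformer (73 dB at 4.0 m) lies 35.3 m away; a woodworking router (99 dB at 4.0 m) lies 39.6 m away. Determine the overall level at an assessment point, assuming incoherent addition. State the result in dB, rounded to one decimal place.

Propagate each source to the receiver with L = L_ref − 20·log₁₀(r/r_ref), then add intensities.
pump: 77 − 20·log₁₀(34.8/4.0) = 77 − 18.79 = 58.21 dB.
transformer: 73 − 20·log₁₀(35.3/4.0) = 73 − 18.91 = 54.09 dB.
woodworking router: 99 − 20·log₁₀(39.6/4.0) = 99 − 19.91 = 79.09 dB.
Σ 10^(L/10) = 8.196e+07 → L_total = 10·log₁₀(8.196e+07) = 79.14 dB.

79.1 dB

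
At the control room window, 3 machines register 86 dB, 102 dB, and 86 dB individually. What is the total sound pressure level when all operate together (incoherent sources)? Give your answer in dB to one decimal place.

102.2 dB

For uncorrelated sources the intensities add, so convert each level to linear form, sum, and take 10·log₁₀ of the total.
Σ 10^(L/10) = 10^(86/10) + 10^(102/10) + 10^(86/10) = 1.665e+10.
L_total = 10·log₁₀(1.665e+10) = 102.21 dB.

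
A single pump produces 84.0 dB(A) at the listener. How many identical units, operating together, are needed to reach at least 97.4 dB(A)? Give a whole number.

22

N identical sources give L₁ + 10·log₁₀ N, so require 10·log₁₀ N ≥ 97.4 − 84.0 = 13.4 dB.
N ≥ 10^(13.4/10) = 21.878, so N = 22.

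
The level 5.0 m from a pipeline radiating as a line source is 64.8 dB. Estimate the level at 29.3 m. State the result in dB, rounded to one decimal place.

For a line source, L₂ = L₁ − 10·log₁₀(r₂/r₁).
L₂ = 64.8 − 10·log₁₀(29.3/5.0) = 64.8 − 7.679 = 57.12 dB.

57.1 dB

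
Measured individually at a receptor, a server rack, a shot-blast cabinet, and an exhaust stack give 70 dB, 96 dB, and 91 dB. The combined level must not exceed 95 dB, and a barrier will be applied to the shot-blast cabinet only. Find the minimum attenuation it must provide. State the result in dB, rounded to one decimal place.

The untreated sources together contribute 10^(70/10) + 10^(91/10) = 1.269e+09, i.e. 91.03 dB.
To meet 95 dB overall, the treated shot-blast cabinet may contribute at most 10^(95/10) − 1.269e+09 = 1.893e+09, i.e. 92.77 dB.
So the shot-blast cabinet must be reduced from 96 to 92.77 dB: IL = 3.23 dB.

3.2 dB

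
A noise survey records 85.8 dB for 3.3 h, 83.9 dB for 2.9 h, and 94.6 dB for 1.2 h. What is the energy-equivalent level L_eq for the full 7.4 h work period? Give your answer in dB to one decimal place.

88.7 dB

The energy average is taken in the linear domain: L_eq = 10·log₁₀[(Σ tᵢ·10^(Lᵢ/10))/T], T = 7.4 h.
Σ tᵢ·10^(Lᵢ/10) = 3.3·10^(85.8/10) + 2.9·10^(83.9/10) + 1.2·10^(94.6/10) = 5.427e+09.
L_eq = 10·log₁₀(5.427e+09/7.4) = 88.65 dB.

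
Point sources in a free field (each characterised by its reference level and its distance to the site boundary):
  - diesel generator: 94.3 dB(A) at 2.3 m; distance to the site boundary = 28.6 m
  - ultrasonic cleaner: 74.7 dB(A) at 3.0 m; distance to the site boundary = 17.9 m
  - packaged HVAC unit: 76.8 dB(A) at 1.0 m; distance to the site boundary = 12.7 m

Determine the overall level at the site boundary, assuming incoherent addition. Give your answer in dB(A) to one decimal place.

Apply inverse-square spreading to bring every level to the receiver, then sum 10^(L/10).
diesel generator: 94.3 − 20·log₁₀(28.6/2.3) = 94.3 − 21.89 = 72.41 dB(A).
ultrasonic cleaner: 74.7 − 20·log₁₀(17.9/3.0) = 74.7 − 15.51 = 59.19 dB(A).
packaged HVAC unit: 76.8 − 20·log₁₀(12.7/1.0) = 76.8 − 22.08 = 54.72 dB(A).
Σ 10^(L/10) = 1.853e+07 → L_total = 10·log₁₀(1.853e+07) = 72.68 dB(A).

72.7 dB(A)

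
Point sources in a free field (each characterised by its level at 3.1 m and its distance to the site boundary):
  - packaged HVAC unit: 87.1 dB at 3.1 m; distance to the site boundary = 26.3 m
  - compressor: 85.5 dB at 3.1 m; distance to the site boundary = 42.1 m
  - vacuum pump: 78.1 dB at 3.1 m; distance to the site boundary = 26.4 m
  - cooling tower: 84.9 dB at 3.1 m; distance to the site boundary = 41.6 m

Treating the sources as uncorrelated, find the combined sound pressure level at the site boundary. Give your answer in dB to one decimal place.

First find each source's level at the receiver (point-source: −20·log₁₀(r/r_ref)), then combine on an intensity basis.
packaged HVAC unit: 87.1 − 20·log₁₀(26.3/3.1) = 87.1 − 18.57 = 68.53 dB.
compressor: 85.5 − 20·log₁₀(42.1/3.1) = 85.5 − 22.66 = 62.84 dB.
vacuum pump: 78.1 − 20·log₁₀(26.4/3.1) = 78.1 − 18.60 = 59.50 dB.
cooling tower: 84.9 − 20·log₁₀(41.6/3.1) = 84.9 − 22.55 = 62.35 dB.
Σ 10^(L/10) = 1.166e+07 → L_total = 10·log₁₀(1.166e+07) = 70.67 dB.

70.7 dB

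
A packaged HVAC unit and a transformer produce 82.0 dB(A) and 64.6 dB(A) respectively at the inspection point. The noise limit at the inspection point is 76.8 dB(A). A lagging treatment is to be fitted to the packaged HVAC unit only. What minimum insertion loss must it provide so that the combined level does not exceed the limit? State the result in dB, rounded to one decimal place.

5.5 dB

Everything except the packaged HVAC unit sums to 10^(64.6/10) = 2.884e+06 in linear terms, 64.60 dB(A).
To meet 76.8 dB(A) overall, the treated packaged HVAC unit may contribute at most 10^(76.8/10) − 2.884e+06 = 4.498e+07, i.e. 76.53 dB(A).
So the packaged HVAC unit must be reduced from 82.0 to 76.53 dB(A): IL = 5.47 dB.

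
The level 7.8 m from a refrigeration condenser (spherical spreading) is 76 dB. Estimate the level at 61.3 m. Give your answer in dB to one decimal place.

58.1 dB

Point-source attenuation: ΔL = 20·log₁₀(r₂/r₁) = 20·log₁₀(61.3/7.8) = 17.907 dB.
L₂ = 76 − 20·log₁₀(61.3/7.8) = 76 − 17.907 = 58.09 dB.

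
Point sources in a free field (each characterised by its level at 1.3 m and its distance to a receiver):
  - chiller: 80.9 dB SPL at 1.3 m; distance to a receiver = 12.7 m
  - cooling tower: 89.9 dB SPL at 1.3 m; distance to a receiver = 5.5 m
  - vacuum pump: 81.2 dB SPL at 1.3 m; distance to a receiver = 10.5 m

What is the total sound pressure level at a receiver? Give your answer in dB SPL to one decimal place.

Apply inverse-square spreading to bring every level to the receiver, then sum 10^(L/10).
chiller: 80.9 − 20·log₁₀(12.7/1.3) = 80.9 − 19.80 = 61.10 dB SPL.
cooling tower: 89.9 − 20·log₁₀(5.5/1.3) = 89.9 − 12.53 = 77.37 dB SPL.
vacuum pump: 81.2 − 20·log₁₀(10.5/1.3) = 81.2 − 18.14 = 63.06 dB SPL.
Σ 10^(L/10) = 5.791e+07 → L_total = 10·log₁₀(5.791e+07) = 77.63 dB SPL.

77.6 dB SPL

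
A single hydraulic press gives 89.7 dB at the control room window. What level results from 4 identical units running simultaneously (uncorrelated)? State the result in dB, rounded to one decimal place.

With 4 equal, uncorrelated contributions the intensity is 4× that of one unit, giving a rise of 10·log₁₀ 4.
L_total = 89.7 + 10·log₁₀(4) = 89.7 + 6.021 = 95.72 dB.

95.7 dB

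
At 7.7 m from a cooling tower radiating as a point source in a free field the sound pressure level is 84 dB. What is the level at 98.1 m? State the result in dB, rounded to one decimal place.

Point-source attenuation: ΔL = 20·log₁₀(r₂/r₁) = 20·log₁₀(98.1/7.7) = 22.104 dB.
L₂ = 84 − 20·log₁₀(98.1/7.7) = 84 − 22.104 = 61.90 dB.

61.9 dB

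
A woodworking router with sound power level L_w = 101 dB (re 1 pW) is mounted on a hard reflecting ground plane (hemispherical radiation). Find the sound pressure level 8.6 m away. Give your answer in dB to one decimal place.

Free-field hemispherical radiation: L_p = L_w − 10·log₁₀(2π·r²), r = 8.6 m.
2π·r² = 464.7 m², 10·log₁₀ of that is 26.672 dB.
L_p = 101 − 26.672 = 74.33 dB.

74.3 dB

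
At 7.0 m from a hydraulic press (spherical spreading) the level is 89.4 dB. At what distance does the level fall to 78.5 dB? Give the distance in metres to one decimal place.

Point-source spreading drops the level by 20·log₁₀(r₂/r₁); inverting, r₂/r₁ = 10^(ΔL/20).
r₂ = 7.0·10^((89.4−78.5)/20) = 7.0·10^(10.9/20) = 24.55 m.

24.6 m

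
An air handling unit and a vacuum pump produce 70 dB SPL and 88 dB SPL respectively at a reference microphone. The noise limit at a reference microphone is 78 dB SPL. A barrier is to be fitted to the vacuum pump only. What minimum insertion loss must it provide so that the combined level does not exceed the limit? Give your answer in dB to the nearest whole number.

11 dB

The untreated sources together contribute 10^(70/10) = 1.000e+07, i.e. 70.00 dB SPL.
The limit corresponds to 10^(78/10) = 6.310e+07; subtracting the fixed part leaves 5.310e+07 for the vacuum pump, i.e. 77.25 dB SPL.
So the vacuum pump must be reduced from 88 to 77.25 dB SPL: IL = 10.75 dB.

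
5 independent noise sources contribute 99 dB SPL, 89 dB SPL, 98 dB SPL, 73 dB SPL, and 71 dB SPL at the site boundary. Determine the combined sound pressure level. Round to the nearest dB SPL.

For uncorrelated sources the intensities add, so convert each level to linear form, sum, and take 10·log₁₀ of the total.
Σ 10^(L/10) = 10^(99/10) + 10^(89/10) + 10^(98/10) + 10^(73/10) + 10^(71/10) = 1.508e+10.
L_total = 10·log₁₀(1.508e+10) = 101.78 dB SPL.

102 dB SPL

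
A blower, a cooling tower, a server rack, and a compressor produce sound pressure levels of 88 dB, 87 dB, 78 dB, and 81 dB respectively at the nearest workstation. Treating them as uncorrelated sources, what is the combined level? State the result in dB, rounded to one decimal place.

For uncorrelated sources the intensities add, so convert each level to linear form, sum, and take 10·log₁₀ of the total.
Σ 10^(L/10) = 10^(88/10) + 10^(87/10) + 10^(78/10) + 10^(81/10) = 1.321e+09.
L_total = 10·log₁₀(1.321e+09) = 91.21 dB.

91.2 dB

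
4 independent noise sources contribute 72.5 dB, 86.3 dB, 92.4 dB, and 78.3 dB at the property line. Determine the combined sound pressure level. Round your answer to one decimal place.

Incoherent sources combine by intensity addition: L_total = 10·log₁₀(Σ 10^(L_i/10)).
Σ 10^(L/10) = 10^(72.5/10) + 10^(86.3/10) + 10^(92.4/10) + 10^(78.3/10) = 2.250e+09.
L_total = 10·log₁₀(2.250e+09) = 93.52 dB.

93.5 dB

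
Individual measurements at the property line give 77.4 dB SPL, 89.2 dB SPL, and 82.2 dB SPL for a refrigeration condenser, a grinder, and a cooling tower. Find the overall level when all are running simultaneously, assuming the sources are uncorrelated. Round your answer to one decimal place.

90.2 dB SPL

For uncorrelated sources the intensities add, so convert each level to linear form, sum, and take 10·log₁₀ of the total.
Σ 10^(L/10) = 10^(77.4/10) + 10^(89.2/10) + 10^(82.2/10) = 1.053e+09.
L_total = 10·log₁₀(1.053e+09) = 90.22 dB SPL.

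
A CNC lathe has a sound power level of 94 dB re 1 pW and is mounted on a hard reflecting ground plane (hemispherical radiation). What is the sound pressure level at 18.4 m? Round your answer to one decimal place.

60.7 dB

Free-field hemispherical radiation: L_p = L_w − 10·log₁₀(2π·r²), r = 18.4 m.
2π·r² = 2127 m², 10·log₁₀ of that is 33.278 dB.
L_p = 94 − 33.278 = 60.72 dB.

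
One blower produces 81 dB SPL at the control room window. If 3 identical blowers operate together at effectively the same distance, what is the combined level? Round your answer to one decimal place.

85.8 dB SPL

N identical incoherent sources raise the level by 10·log₁₀ N.
L_total = 81 + 10·log₁₀(3) = 81 + 4.771 = 85.77 dB SPL.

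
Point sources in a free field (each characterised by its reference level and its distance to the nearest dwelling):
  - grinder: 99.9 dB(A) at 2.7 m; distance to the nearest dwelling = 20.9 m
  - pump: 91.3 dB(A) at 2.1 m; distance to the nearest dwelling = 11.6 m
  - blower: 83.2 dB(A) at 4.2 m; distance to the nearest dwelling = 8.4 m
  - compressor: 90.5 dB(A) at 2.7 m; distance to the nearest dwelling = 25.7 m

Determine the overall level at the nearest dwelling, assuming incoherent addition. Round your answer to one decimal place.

Propagate each source to the receiver with L = L_ref − 20·log₁₀(r/r_ref), then add intensities.
grinder: 99.9 − 20·log₁₀(20.9/2.7) = 99.9 − 17.78 = 82.12 dB(A).
pump: 91.3 − 20·log₁₀(11.6/2.1) = 91.3 − 14.84 = 76.46 dB(A).
blower: 83.2 − 20·log₁₀(8.4/4.2) = 83.2 − 6.02 = 77.18 dB(A).
compressor: 90.5 − 20·log₁₀(25.7/2.7) = 90.5 − 19.57 = 70.93 dB(A).
Σ 10^(L/10) = 2.719e+08 → L_total = 10·log₁₀(2.719e+08) = 84.34 dB(A).

84.3 dB(A)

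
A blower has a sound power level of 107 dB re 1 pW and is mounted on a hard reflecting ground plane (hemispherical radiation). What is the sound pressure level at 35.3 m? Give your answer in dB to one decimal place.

68.1 dB

L_p = L_w − 10·log₁₀(2π·r²) with r = 35.3 m.
2π·r² = 7829 m², 10·log₁₀ of that is 38.937 dB.
L_p = 107 − 38.937 = 68.06 dB.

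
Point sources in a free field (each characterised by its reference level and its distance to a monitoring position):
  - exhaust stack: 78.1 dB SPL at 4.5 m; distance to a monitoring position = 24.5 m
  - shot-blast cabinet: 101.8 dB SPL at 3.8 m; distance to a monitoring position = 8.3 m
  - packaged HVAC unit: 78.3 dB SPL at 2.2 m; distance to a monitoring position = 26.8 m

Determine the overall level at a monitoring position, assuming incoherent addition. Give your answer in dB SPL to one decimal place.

95.0 dB SPL

Propagate each source to the receiver with L = L_ref − 20·log₁₀(r/r_ref), then add intensities.
exhaust stack: 78.1 − 20·log₁₀(24.5/4.5) = 78.1 − 14.72 = 63.38 dB SPL.
shot-blast cabinet: 101.8 − 20·log₁₀(8.3/3.8) = 101.8 − 6.79 = 95.01 dB SPL.
packaged HVAC unit: 78.3 − 20·log₁₀(26.8/2.2) = 78.3 − 21.71 = 56.59 dB SPL.
Σ 10^(L/10) = 3.175e+09 → L_total = 10·log₁₀(3.175e+09) = 95.02 dB SPL.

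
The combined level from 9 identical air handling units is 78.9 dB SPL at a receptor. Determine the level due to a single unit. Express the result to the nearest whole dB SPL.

69 dB SPL

For N identical incoherent sources L_total = L₁ + 10·log₁₀ N, so L₁ = 78.9 − 10·log₁₀(9) = 78.9 − 9.542.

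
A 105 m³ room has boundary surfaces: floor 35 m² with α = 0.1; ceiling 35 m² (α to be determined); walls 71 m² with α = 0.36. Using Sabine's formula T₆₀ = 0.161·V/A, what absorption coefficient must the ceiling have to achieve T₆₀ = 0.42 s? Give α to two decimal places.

0.32

From T₆₀ = 0.161·V/A, the target T₆₀ = 0.42 s needs A = 0.161·105/0.42 = 40.25 m².
Absorption from the other surfaces = 35·0.1 + 71·0.36 = 29.06 m², so the ceiling must supply 11.19 m² over 35 m².
α = 11.19/35 = 0.320.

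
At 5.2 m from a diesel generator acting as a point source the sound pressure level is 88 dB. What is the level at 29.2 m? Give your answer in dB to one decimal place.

73.0 dB

For a point source, L₂ = L₁ − 20·log₁₀(r₂/r₁).
L₂ = 88 − 20·log₁₀(29.2/5.2) = 88 − 14.988 = 73.01 dB.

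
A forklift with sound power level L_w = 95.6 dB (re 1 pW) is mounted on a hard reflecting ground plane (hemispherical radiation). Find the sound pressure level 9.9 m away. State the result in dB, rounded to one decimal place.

The power spreads over a hemisphere of area 2π·r², so L_p = L_w − 10·log₁₀(2π·r²).
2π·r² = 615.8 m², 10·log₁₀ of that is 27.895 dB.
L_p = 95.6 − 27.895 = 67.71 dB.

67.7 dB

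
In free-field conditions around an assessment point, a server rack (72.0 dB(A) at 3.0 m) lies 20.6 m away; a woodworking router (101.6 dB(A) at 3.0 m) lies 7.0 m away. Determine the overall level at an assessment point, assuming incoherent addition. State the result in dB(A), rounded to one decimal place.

94.2 dB(A)

Apply inverse-square spreading to bring every level to the receiver, then sum 10^(L/10).
server rack: 72.0 − 20·log₁₀(20.6/3.0) = 72.0 − 16.73 = 55.27 dB(A).
woodworking router: 101.6 − 20·log₁₀(7.0/3.0) = 101.6 − 7.36 = 94.24 dB(A).
Σ 10^(L/10) = 2.655e+09 → L_total = 10·log₁₀(2.655e+09) = 94.24 dB(A).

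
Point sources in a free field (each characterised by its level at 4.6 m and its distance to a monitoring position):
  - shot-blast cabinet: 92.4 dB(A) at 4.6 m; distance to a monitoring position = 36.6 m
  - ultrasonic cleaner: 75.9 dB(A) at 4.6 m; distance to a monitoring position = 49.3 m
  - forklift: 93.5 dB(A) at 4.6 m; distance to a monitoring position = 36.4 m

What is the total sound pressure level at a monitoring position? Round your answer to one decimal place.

78.0 dB(A)

Propagate each source to the receiver with L = L_ref − 20·log₁₀(r/r_ref), then add intensities.
shot-blast cabinet: 92.4 − 20·log₁₀(36.6/4.6) = 92.4 − 18.01 = 74.39 dB(A).
ultrasonic cleaner: 75.9 − 20·log₁₀(49.3/4.6) = 75.9 − 20.60 = 55.30 dB(A).
forklift: 93.5 − 20·log₁₀(36.4/4.6) = 93.5 − 17.97 = 75.53 dB(A).
Σ 10^(L/10) = 6.354e+07 → L_total = 10·log₁₀(6.354e+07) = 78.03 dB(A).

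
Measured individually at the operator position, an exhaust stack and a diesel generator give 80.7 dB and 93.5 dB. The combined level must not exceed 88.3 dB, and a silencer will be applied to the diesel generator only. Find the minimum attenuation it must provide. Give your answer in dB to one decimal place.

6.0 dB

Everything except the diesel generator sums to 10^(80.7/10) = 1.175e+08 in linear terms, 80.70 dB.
The limit corresponds to 10^(88.3/10) = 6.761e+08; subtracting the fixed part leaves 5.586e+08 for the diesel generator, i.e. 87.47 dB.
Required insertion loss = 93.5 − 87.47 = 6.03 dB.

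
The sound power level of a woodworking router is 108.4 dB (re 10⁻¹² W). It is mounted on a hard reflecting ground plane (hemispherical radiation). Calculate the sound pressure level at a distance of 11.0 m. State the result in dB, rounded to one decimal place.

The power spreads over a hemisphere of area 2π·r², so L_p = L_w − 10·log₁₀(2π·r²).
2π·r² = 760.3 m², 10·log₁₀ of that is 28.810 dB.
L_p = 108.4 − 28.810 = 79.59 dB.

79.6 dB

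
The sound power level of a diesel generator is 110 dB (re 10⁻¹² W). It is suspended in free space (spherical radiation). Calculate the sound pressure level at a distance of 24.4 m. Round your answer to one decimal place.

L_p = L_w − 10·log₁₀(4π·r²) with r = 24.4 m.
4π·r² = 7482 m², 10·log₁₀ of that is 38.740 dB.
L_p = 110 − 38.740 = 71.26 dB.

71.3 dB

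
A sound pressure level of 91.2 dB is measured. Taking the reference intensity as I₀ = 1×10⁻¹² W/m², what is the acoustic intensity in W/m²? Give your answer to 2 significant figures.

L = 10·log₁₀(I/I₀) ⇒ I = I₀·10^(L/10) = 10⁻¹² × 10^9.12.

0.0013 W/m²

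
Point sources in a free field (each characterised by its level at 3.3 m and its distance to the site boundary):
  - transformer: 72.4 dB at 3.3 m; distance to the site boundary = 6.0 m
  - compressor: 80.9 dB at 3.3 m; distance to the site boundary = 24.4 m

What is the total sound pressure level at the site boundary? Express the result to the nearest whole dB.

First find each source's level at the receiver (point-source: −20·log₁₀(r/r_ref)), then combine on an intensity basis.
transformer: 72.4 − 20·log₁₀(6.0/3.3) = 72.4 − 5.19 = 67.21 dB.
compressor: 80.9 − 20·log₁₀(24.4/3.3) = 80.9 − 17.38 = 63.52 dB.
Σ 10^(L/10) = 7.507e+06 → L_total = 10·log₁₀(7.507e+06) = 68.75 dB.

69 dB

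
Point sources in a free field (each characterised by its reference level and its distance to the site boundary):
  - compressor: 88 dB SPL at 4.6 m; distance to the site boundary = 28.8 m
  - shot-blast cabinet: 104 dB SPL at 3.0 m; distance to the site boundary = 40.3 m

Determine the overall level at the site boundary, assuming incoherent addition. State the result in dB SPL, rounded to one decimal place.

81.9 dB SPL

Apply inverse-square spreading to bring every level to the receiver, then sum 10^(L/10).
compressor: 88 − 20·log₁₀(28.8/4.6) = 88 − 15.93 = 72.07 dB SPL.
shot-blast cabinet: 104 − 20·log₁₀(40.3/3.0) = 104 − 22.56 = 81.44 dB SPL.
Σ 10^(L/10) = 1.553e+08 → L_total = 10·log₁₀(1.553e+08) = 81.91 dB SPL.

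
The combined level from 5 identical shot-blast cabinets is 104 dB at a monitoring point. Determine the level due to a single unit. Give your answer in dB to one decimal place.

Dividing the total intensity by 5 lowers the level by 10·log₁₀ 5 = 6.990 dB: L₁ = 104 − 6.990.

97.0 dB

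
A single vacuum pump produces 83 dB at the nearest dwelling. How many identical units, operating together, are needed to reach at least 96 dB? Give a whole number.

The shortfall is 96 − 83 = 13.0 dB, and N units add 10·log₁₀ N, so need 10·log₁₀ N ≥ 13.0.
N ≥ 10^(13.0/10) = 19.953, so N = 20.

20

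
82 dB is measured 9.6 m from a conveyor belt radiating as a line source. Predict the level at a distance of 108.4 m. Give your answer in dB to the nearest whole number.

71 dB

Cylindrical spreading from a line source gives a 10·log₁₀(r₂/r₁) drop.
L₂ = 82 − 10·log₁₀(108.4/9.6) = 82 − 10.528 = 71.47 dB.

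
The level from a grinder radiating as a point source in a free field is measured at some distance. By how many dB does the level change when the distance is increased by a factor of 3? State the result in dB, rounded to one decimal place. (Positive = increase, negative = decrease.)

-9.5 dB

A point source loses 6 dB per doubling of distance; generally ΔL = −20·log₁₀(r₂/r₁).
ΔL = −20·log₁₀(3) = -9.54 dB.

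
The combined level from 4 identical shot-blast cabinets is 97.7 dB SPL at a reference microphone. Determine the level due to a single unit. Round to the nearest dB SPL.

4 equal contributions raise the level by 10·log₁₀ 4 = 6.021 dB, so each unit alone gives 97.7 − 6.021.

92 dB SPL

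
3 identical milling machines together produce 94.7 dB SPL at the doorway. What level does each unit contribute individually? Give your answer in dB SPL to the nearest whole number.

90 dB SPL

3 equal contributions raise the level by 10·log₁₀ 3 = 4.771 dB, so each unit alone gives 94.7 − 4.771.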